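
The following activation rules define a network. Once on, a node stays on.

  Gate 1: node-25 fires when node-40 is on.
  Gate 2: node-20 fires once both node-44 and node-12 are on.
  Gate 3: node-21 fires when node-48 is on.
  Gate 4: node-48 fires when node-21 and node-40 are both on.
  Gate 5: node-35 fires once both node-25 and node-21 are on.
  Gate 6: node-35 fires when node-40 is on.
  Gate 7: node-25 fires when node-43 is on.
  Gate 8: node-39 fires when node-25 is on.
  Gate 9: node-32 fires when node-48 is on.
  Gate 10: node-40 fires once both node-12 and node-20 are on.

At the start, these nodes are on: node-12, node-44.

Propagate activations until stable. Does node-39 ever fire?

Yes

node-44 and node-12 are on, so node-20 fires (Gate 2).
Gate 10: node-12 and node-20 on → node-40 on.
node-40 is on, so node-25 fires (Gate 1).
Gate 8: node-25 on → node-39 on.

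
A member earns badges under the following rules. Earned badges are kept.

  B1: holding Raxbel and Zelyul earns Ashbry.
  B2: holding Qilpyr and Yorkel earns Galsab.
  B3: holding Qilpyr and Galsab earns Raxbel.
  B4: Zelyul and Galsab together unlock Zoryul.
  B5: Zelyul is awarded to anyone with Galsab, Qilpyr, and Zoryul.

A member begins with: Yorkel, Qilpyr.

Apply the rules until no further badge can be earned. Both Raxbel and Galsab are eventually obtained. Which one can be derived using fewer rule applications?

Galsab: With Qilpyr and Yorkel, Galsab is earned (B2). [1 rule application]
Raxbel: With Qilpyr and Yorkel, Galsab is earned (B2). With Qilpyr and Galsab, Raxbel is earned (B3). [2 rule applications]
Galsab needs fewer.

Galsab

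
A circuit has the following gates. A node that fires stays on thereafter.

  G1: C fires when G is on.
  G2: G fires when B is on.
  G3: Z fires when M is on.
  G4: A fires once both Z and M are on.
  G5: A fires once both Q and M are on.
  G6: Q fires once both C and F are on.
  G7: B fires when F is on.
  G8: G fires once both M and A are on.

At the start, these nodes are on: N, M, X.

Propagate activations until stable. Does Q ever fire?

No

Q would need C and F (G6), but F never turns on.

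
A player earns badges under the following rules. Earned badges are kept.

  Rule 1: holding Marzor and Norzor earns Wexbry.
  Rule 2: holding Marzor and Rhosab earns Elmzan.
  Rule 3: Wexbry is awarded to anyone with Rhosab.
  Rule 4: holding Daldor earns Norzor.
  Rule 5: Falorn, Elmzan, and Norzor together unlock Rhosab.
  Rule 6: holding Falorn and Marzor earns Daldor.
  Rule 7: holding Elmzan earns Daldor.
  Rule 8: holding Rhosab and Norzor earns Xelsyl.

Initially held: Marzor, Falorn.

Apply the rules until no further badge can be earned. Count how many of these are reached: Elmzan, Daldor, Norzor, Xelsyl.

2

With Falorn and Marzor, Daldor is earned (Rule 6).
With Daldor, Norzor is earned (Rule 4).
Elmzan would need Marzor and Rhosab (Rule 2), but Rhosab is never earned.
Daldor: reached.
Norzor: reached.
Xelsyl would need Rhosab and Norzor (Rule 8), but Rhosab is never earned.
Reached: Daldor and Norzor — 2 of the 4.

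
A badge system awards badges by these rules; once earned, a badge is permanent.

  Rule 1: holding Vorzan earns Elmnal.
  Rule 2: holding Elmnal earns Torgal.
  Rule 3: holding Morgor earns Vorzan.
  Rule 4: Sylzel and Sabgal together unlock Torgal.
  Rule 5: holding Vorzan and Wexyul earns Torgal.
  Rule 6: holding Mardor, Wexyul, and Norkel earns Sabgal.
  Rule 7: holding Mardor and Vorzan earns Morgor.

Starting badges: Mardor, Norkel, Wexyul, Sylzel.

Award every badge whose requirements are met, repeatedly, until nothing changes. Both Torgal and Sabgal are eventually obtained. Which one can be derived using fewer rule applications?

Sabgal

Sabgal: With Mardor, Wexyul, and Norkel, Sabgal is earned (Rule 6). [1 rule application]
Torgal: With Mardor, Wexyul, and Norkel, Sabgal is earned (Rule 6). With Sylzel and Sabgal, Torgal is earned (Rule 4). [2 rule applications]
Sabgal needs fewer.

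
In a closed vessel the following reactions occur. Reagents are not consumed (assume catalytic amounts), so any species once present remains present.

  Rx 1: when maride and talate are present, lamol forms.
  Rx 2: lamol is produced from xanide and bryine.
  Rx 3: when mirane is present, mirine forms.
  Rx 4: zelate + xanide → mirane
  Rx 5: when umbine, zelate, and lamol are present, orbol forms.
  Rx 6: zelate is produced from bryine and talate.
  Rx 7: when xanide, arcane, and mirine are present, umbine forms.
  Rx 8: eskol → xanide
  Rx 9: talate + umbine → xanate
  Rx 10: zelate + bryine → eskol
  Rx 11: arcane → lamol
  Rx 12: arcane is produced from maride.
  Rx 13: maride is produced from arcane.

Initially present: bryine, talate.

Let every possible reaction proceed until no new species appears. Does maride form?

No

maride would need arcane (Rx 13), but arcane never forms.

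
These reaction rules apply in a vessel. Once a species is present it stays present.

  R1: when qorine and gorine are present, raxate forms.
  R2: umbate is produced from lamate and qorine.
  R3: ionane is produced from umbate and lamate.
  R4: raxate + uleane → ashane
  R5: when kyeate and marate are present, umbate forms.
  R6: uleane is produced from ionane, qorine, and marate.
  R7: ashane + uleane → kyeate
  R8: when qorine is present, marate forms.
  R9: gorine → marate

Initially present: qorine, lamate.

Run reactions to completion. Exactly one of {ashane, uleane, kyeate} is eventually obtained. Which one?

uleane

qorine present → marate forms (R8).
lamate and qorine present → umbate forms (R2).
umbate and lamate present → ionane forms (R3).
ionane, qorine, and marate present → uleane forms (R6).
ashane would need raxate and uleane (R4), but raxate never forms. kyeate would need ashane and uleane (R7), but ashane never forms.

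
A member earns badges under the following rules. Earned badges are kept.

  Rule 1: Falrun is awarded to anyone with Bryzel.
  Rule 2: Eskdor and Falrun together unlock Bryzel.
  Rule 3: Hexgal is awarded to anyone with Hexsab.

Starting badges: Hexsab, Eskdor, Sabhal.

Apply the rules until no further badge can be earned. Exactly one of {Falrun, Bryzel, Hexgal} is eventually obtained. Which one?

Hexgal

With Hexsab, Hexgal is earned (Rule 3).
Bryzel would need Eskdor and Falrun (Rule 2), but Falrun is never earned. Falrun would need Bryzel (Rule 1), but Bryzel is never earned.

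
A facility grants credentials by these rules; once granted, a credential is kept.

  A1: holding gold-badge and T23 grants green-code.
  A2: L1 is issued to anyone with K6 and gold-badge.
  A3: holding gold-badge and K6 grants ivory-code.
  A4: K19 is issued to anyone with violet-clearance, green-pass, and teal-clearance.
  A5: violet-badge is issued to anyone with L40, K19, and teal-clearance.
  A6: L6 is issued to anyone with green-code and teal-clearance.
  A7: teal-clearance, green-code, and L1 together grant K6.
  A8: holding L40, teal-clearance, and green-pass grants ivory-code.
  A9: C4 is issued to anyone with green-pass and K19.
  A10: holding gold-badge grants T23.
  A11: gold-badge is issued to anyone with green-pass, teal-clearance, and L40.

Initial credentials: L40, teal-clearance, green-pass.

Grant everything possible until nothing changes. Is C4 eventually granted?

No

C4 would need green-pass and K19 (A9), but K19 is never granted.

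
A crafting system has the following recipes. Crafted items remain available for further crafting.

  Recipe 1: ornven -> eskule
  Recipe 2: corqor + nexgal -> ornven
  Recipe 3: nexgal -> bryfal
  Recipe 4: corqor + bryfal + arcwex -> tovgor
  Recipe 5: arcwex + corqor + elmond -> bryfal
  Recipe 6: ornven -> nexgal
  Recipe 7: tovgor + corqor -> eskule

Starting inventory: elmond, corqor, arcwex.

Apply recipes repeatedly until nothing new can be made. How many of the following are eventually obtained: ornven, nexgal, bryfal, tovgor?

2

arcwex + corqor + elmond -> bryfal (Recipe 5).
corqor + bryfal + arcwex -> tovgor (Recipe 4).
ornven would need corqor and nexgal (Recipe 2), but nexgal is never obtained.
nexgal would need ornven (Recipe 6), but ornven is never obtained.
bryfal: reached.
tovgor: reached.
Reached: bryfal and tovgor — 2 of the 4.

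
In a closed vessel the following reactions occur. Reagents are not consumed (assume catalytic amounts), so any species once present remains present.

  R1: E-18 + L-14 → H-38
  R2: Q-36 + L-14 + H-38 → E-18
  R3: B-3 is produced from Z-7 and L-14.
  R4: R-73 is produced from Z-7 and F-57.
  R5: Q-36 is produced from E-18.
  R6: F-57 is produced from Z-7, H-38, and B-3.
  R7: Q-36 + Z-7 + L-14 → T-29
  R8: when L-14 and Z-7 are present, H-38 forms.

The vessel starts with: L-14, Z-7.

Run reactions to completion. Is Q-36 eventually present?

No

Q-36 would need E-18 (R5), but E-18 never forms.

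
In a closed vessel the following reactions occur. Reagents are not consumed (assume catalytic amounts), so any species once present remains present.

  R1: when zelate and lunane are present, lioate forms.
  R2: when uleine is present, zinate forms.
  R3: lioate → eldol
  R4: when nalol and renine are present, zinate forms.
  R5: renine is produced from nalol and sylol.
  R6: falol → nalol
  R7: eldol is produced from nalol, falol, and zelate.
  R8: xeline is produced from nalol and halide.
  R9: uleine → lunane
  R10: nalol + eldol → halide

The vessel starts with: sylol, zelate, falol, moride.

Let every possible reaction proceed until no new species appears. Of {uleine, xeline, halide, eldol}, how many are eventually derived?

falol present → nalol forms (R6).
nalol, falol, and zelate present → eldol forms (R7).
nalol and eldol present → halide forms (R10).
nalol and halide present → xeline forms (R8).
No rule produces uleine, and it is not given.
xeline: reached.
halide: reached.
eldol: reached.
Reached: xeline, halide, and eldol — 3 of the 4.

3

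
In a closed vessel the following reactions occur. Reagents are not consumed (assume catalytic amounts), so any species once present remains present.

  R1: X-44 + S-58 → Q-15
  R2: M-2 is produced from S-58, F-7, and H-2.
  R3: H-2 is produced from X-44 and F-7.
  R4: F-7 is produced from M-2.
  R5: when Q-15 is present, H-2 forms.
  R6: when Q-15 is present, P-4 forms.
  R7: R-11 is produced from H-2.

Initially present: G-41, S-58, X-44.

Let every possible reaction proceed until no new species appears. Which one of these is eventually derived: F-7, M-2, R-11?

X-44 and S-58 present → Q-15 forms (R1).
Q-15 present → H-2 forms (R5).
H-2 present → R-11 forms (R7).
M-2 would need S-58, F-7, and H-2 (R2), but F-7 never forms. F-7 would need M-2 (R4), but M-2 never forms.

R-11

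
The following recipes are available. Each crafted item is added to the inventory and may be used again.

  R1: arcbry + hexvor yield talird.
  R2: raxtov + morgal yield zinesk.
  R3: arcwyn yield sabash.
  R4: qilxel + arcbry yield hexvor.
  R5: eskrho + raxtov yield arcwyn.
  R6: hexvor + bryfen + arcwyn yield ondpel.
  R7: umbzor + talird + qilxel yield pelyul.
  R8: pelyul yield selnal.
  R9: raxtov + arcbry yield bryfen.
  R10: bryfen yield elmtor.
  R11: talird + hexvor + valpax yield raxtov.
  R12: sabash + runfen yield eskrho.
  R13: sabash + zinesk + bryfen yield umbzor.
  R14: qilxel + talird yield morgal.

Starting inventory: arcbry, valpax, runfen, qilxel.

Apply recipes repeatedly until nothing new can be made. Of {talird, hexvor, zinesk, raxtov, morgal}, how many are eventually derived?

qilxel + arcbry → hexvor (R4).
Using R1, arcbry and hexvor make talird.
Using R11, talird, hexvor, and valpax make raxtov.
Using R14, qilxel and talird make morgal.
Using R2, raxtov and morgal make zinesk.
talird: reached.
hexvor: reached.
zinesk: reached.
raxtov: reached.
morgal: reached.
All 5 are reached.

5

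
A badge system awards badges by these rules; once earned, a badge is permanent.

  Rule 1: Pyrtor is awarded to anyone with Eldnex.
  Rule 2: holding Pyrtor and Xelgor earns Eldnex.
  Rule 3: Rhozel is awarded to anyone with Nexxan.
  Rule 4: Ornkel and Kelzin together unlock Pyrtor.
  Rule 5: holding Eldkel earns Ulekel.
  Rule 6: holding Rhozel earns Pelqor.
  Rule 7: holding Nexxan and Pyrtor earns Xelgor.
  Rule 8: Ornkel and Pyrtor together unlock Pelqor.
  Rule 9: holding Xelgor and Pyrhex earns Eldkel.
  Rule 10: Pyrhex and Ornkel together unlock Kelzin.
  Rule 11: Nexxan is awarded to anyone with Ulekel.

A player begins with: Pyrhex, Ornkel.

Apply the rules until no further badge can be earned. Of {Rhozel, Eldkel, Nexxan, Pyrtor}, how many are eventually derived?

With Pyrhex and Ornkel, Kelzin is earned (Rule 10).
With Ornkel and Kelzin, Pyrtor is earned (Rule 4).
Rhozel would need Nexxan (Rule 3), but Nexxan is never earned.
Eldkel would need Xelgor and Pyrhex (Rule 9), but Xelgor is never earned.
Nexxan would need Ulekel (Rule 11), but Ulekel is never earned.
Pyrtor: reached.
Reached: Pyrtor — 1 of the 4.

1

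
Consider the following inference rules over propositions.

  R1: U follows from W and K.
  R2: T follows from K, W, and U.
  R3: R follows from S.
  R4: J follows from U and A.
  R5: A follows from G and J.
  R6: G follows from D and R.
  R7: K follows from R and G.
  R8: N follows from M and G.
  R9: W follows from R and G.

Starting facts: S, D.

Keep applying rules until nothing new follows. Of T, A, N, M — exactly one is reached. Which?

From S, R3 gives R.
From D and R, R6 gives G.
R and G hold, so K follows (R7).
From R and G, R9 gives W.
From W and K, R1 gives U.
From K, W, and U, R2 gives T.
No rule produces M, and it is not given. N would need M and G (R8), but M is never established. A would need G and J (R5), but J is never established.

T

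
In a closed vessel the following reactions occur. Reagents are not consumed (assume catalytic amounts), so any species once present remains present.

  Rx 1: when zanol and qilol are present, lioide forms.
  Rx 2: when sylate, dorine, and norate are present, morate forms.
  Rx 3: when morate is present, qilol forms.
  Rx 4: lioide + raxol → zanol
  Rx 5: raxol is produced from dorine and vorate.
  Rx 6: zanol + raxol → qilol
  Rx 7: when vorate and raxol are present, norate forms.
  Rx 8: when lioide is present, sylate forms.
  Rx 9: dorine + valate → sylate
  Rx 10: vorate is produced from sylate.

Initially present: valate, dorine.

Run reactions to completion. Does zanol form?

zanol would need lioide and raxol (Rx 4), but lioide never forms.

No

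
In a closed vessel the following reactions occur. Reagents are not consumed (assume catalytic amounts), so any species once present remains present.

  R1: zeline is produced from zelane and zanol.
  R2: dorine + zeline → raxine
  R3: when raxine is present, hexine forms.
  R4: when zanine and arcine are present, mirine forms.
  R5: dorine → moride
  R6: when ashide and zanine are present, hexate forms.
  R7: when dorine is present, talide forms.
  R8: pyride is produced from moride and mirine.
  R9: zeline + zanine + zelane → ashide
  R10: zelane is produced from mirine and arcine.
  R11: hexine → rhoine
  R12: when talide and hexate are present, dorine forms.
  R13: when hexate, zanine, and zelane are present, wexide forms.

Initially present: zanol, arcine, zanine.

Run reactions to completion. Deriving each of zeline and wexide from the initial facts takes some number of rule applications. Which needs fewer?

zeline: zanine and arcine present → mirine forms (R4). mirine and arcine present → zelane forms (R10). zelane and zanol present → zeline forms (R1). [3 rule applications]
wexide: zanine and arcine present → mirine forms (R4). mirine and arcine present → zelane forms (R10). zelane and zanol present → zeline forms (R1). zeline, zanine, and zelane present → ashide forms (R9). ashide and zanine present → hexate forms (R6). hexate, zanine, and zelane present → wexide forms (R13). [6 rule applications]
zeline needs fewer.

zeline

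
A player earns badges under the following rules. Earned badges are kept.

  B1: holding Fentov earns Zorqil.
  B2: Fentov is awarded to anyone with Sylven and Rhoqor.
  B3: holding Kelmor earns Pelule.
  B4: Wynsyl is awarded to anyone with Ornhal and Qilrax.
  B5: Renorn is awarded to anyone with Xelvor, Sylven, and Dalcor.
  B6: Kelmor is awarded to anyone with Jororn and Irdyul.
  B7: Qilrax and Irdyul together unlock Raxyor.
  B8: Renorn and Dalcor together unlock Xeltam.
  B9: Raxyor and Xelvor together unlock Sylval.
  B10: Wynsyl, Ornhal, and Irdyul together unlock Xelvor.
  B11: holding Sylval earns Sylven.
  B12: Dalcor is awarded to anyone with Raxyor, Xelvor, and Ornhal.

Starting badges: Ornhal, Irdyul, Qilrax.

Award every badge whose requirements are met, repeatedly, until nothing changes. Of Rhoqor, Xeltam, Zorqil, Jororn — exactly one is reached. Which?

With Ornhal and Qilrax, Wynsyl is earned (B4).
With Qilrax and Irdyul, Raxyor is earned (B7).
With Wynsyl, Ornhal, and Irdyul, Xelvor is earned (B10).
With Raxyor, Xelvor, and Ornhal, Dalcor is earned (B12).
With Raxyor and Xelvor, Sylval is earned (B9).
With Sylval, Sylven is earned (B11).
With Xelvor, Sylven, and Dalcor, Renorn is earned (B5).
With Renorn and Dalcor, Xeltam is earned (B8).
No rule produces Rhoqor, and it is not given. No rule produces Jororn, and it is not given. Zorqil would need Fentov (B1), but Fentov is never earned.

Xeltam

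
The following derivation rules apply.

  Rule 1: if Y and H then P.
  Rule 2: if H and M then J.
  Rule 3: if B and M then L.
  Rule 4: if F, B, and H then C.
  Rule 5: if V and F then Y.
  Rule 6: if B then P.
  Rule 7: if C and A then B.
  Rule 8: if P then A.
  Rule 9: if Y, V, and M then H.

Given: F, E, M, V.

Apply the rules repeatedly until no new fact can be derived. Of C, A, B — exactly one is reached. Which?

V and F hold, so Y follows (Rule 5).
From Y, V, and M, Rule 9 gives H.
Y and H hold, so P follows (Rule 1).
P holds, so A follows (Rule 8).
B would need C and A (Rule 7), but C is never established. C would need F, B, and H (Rule 4), but B is never established.

A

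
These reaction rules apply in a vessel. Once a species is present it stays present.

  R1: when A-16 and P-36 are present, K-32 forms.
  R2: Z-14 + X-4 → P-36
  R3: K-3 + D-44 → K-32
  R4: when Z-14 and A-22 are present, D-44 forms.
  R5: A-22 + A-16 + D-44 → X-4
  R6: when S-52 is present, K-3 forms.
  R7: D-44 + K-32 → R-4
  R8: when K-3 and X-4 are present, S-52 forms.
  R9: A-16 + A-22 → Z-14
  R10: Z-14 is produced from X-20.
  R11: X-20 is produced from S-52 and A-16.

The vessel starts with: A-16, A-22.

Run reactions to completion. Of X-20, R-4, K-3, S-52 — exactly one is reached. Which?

R-4

A-16 and A-22 present → Z-14 forms (R9).
Z-14 and A-22 present → D-44 forms (R4).
A-22, A-16, and D-44 present → X-4 forms (R5).
Z-14 and X-4 present → P-36 forms (R2).
A-16 and P-36 present → K-32 forms (R1).
D-44 and K-32 present → R-4 forms (R7).
S-52 would need K-3 and X-4 (R8), but K-3 never forms. X-20 would need S-52 and A-16 (R11), but S-52 never forms. K-3 would need S-52 (R6), but S-52 never forms.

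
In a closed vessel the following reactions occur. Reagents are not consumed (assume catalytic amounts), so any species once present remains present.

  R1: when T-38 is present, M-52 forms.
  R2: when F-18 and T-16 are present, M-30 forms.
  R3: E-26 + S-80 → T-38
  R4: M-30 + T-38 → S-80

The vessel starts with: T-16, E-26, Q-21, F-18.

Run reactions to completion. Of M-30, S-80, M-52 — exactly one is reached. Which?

M-30

F-18 and T-16 present → M-30 forms (R2).
M-52 would need T-38 (R1), but T-38 never forms. S-80 would need M-30 and T-38 (R4), but T-38 never forms.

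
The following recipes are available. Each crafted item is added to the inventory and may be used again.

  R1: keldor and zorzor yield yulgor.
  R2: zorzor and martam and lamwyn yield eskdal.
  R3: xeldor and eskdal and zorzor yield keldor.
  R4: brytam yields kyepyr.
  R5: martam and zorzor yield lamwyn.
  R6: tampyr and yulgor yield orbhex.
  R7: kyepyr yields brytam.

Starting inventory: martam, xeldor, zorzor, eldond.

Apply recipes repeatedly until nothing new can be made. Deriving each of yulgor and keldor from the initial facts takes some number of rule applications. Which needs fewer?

keldor

keldor: martam and zorzor → lamwyn (R5). Using R2, zorzor, martam, and lamwyn make eskdal. xeldor and eskdal and zorzor → keldor (R3). [3 rule applications]
yulgor: martam and zorzor → lamwyn (R5). Using R2, zorzor, martam, and lamwyn make eskdal. Using R3, xeldor, eskdal, and zorzor make keldor. Using R1, keldor and zorzor make yulgor. [4 rule applications]
keldor needs fewer.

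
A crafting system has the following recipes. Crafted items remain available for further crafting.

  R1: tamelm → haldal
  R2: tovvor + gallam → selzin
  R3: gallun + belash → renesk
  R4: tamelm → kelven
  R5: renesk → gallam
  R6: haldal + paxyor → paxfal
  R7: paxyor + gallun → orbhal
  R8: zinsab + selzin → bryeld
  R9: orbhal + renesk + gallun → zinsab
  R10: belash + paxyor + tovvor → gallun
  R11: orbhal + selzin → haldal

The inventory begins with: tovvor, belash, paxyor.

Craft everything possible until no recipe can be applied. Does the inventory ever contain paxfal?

Using R10, belash, paxyor, and tovvor make gallun.
paxyor + gallun → orbhal (R7).
gallun + belash → renesk (R3).
Using R5, renesk makes gallam.
tovvor + gallam → selzin (R2).
Using R11, orbhal and selzin make haldal.
Using R6, haldal and paxyor make paxfal.

Yes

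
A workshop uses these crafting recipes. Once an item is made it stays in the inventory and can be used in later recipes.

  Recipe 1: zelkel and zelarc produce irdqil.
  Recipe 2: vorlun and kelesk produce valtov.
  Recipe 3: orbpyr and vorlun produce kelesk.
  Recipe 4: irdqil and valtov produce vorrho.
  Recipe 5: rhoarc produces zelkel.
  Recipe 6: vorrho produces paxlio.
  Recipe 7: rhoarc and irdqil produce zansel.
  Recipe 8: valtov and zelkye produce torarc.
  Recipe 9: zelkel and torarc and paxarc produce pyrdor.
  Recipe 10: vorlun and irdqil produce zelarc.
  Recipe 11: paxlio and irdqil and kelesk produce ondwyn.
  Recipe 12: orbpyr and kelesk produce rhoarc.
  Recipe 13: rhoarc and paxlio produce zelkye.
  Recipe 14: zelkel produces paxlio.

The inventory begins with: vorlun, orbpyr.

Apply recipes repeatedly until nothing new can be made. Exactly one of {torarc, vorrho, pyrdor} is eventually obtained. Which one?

torarc

Using Recipe 3, orbpyr and vorlun make kelesk.
vorlun and kelesk → valtov (Recipe 2).
orbpyr and kelesk → rhoarc (Recipe 12).
Using Recipe 5, rhoarc makes zelkel.
Using Recipe 14, zelkel makes paxlio.
rhoarc and paxlio → zelkye (Recipe 13).
Using Recipe 8, valtov and zelkye make torarc.
vorrho would need irdqil and valtov (Recipe 4), but irdqil is never obtained. pyrdor would need zelkel, torarc, and paxarc (Recipe 9), but paxarc is never obtained.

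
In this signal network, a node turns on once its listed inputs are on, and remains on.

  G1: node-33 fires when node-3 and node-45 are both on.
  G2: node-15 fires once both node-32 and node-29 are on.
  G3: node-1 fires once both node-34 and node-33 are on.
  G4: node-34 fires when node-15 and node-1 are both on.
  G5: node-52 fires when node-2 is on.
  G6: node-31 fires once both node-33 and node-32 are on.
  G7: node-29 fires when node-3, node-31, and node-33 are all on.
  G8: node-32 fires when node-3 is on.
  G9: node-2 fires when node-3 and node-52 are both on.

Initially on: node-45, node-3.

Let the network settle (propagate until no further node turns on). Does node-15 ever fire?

node-3 and node-45 are on, so node-33 fires (G1).
G8: node-3 on → node-32 on.
node-33 and node-32 are on, so node-31 fires (G6).
G7: node-3, node-31, and node-33 on → node-29 on.
G2: node-32 and node-29 on → node-15 on.

Yes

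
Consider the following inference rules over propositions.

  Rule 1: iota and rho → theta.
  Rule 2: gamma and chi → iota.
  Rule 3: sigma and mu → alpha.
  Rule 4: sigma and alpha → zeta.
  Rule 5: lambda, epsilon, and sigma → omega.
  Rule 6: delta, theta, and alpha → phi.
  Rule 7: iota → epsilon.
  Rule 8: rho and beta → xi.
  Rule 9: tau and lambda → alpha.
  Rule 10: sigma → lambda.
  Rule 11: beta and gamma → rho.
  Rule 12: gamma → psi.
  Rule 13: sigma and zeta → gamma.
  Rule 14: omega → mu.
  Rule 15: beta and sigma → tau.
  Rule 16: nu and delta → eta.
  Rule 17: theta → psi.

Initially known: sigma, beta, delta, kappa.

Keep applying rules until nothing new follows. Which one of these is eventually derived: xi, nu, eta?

xi

beta and sigma hold, so tau follows (Rule 15).
sigma holds, so lambda follows (Rule 10).
From tau and lambda, Rule 9 gives alpha.
sigma and alpha hold, so zeta follows (Rule 4).
sigma and zeta hold, so gamma follows (Rule 13).
beta and gamma hold, so rho follows (Rule 11).
From rho and beta, Rule 8 gives xi.
No rule produces nu, and it is not given. eta would need nu and delta (Rule 16), but nu is never established.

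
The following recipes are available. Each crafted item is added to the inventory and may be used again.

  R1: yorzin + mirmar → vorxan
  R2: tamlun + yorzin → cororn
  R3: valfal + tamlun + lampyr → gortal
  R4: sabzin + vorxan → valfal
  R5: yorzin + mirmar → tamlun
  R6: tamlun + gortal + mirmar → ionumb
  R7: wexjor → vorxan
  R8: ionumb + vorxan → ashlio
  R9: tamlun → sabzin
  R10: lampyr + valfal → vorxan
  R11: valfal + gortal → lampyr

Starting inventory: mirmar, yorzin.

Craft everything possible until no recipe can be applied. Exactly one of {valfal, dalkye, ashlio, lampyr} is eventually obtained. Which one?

yorzin + mirmar → tamlun (R5).
yorzin + mirmar → vorxan (R1).
Using R9, tamlun makes sabzin.
Using R4, sabzin and vorxan make valfal.
lampyr would need valfal and gortal (R11), but gortal is never obtained. ashlio would need ionumb and vorxan (R8), but ionumb is never obtained. No rule produces dalkye, and it is not given.

valfal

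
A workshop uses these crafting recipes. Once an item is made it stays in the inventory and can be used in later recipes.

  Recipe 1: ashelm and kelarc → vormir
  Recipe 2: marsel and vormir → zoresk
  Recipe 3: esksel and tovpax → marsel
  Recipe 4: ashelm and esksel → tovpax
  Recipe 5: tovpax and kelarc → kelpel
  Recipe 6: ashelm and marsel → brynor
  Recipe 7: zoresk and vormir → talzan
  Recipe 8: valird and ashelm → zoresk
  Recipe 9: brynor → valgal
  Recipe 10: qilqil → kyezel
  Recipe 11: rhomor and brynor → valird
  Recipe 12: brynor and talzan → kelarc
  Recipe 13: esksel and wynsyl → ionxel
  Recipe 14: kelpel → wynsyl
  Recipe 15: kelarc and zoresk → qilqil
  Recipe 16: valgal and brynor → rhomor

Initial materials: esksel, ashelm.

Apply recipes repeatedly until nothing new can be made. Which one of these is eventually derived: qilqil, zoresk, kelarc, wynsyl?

ashelm and esksel → tovpax (Recipe 4).
Using Recipe 3, esksel and tovpax make marsel.
Using Recipe 6, ashelm and marsel make brynor.
Using Recipe 9, brynor makes valgal.
valgal and brynor → rhomor (Recipe 16).
Using Recipe 11, rhomor and brynor make valird.
valird and ashelm → zoresk (Recipe 8).
wynsyl would need kelpel (Recipe 14), but kelpel is never obtained. kelarc would need brynor and talzan (Recipe 12), but talzan is never obtained. qilqil would need kelarc and zoresk (Recipe 15), but kelarc is never obtained.

zoresk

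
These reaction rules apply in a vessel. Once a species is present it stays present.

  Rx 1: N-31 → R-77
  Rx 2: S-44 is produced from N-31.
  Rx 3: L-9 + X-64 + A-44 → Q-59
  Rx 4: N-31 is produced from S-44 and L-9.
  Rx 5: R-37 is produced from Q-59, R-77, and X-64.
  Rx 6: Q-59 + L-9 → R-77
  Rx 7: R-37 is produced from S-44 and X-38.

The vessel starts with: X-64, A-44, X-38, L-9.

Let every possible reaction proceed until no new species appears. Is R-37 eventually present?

L-9, X-64, and A-44 present → Q-59 forms (Rx 3).
Q-59 and L-9 present → R-77 forms (Rx 6).
Q-59, R-77, and X-64 present → R-37 forms (Rx 5).

Yes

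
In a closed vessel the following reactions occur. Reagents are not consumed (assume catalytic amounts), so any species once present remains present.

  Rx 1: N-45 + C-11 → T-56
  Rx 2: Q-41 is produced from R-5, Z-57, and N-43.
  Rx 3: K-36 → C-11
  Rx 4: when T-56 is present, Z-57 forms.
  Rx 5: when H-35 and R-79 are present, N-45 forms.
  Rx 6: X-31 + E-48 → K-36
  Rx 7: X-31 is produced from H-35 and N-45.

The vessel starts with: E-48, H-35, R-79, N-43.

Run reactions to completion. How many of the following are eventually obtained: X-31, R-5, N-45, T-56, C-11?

H-35 and R-79 present → N-45 forms (Rx 5).
H-35 and N-45 present → X-31 forms (Rx 7).
X-31 and E-48 present → K-36 forms (Rx 6).
K-36 present → C-11 forms (Rx 3).
N-45 and C-11 present → T-56 forms (Rx 1).
X-31: reached.
No rule produces R-5, and it is not given.
N-45: reached.
T-56: reached.
C-11: reached.
Reached: X-31, N-45, T-56, and C-11 — 4 of the 5.

4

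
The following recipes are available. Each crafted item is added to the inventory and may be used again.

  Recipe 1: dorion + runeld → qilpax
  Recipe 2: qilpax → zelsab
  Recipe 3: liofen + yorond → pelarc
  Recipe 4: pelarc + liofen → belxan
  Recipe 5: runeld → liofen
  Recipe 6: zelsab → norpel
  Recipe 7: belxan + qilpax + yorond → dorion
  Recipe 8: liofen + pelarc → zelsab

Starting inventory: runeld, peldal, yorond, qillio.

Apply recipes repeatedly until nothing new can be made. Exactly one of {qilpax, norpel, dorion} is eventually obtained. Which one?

norpel

runeld → liofen (Recipe 5).
Using Recipe 3, liofen and yorond make pelarc.
liofen + pelarc → zelsab (Recipe 8).
Using Recipe 6, zelsab makes norpel.
dorion would need belxan, qilpax, and yorond (Recipe 7), but qilpax is never obtained. qilpax would need dorion and runeld (Recipe 1), but dorion is never obtained.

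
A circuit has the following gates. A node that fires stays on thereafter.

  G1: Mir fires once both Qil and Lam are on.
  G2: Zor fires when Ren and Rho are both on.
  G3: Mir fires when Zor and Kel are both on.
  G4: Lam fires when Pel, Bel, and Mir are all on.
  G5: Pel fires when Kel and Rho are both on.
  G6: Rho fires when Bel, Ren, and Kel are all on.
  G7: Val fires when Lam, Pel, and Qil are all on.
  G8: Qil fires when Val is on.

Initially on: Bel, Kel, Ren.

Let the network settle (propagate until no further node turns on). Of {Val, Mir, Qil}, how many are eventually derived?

1

G6: Bel, Ren, and Kel on → Rho on.
G2: Ren and Rho on → Zor on.
Zor and Kel are on, so Mir fires (G3).
Val would need Lam, Pel, and Qil (G7), but Qil never turns on.
Mir: reached.
Qil would need Val (G8), but Val never turns on.
Reached: Mir — 1 of the 3.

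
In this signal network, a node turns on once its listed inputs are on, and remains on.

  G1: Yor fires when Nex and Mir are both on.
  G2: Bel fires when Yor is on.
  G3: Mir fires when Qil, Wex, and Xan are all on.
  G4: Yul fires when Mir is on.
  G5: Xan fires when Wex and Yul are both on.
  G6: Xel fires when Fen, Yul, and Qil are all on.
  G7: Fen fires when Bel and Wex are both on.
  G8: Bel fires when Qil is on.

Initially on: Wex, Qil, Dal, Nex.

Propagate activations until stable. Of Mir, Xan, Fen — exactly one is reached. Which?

Qil is on, so Bel fires (G8).
G7: Bel and Wex on → Fen on.
Mir would need Qil, Wex, and Xan (G3), but Xan never turns on. Xan would need Wex and Yul (G5), but Yul never turns on.

Fen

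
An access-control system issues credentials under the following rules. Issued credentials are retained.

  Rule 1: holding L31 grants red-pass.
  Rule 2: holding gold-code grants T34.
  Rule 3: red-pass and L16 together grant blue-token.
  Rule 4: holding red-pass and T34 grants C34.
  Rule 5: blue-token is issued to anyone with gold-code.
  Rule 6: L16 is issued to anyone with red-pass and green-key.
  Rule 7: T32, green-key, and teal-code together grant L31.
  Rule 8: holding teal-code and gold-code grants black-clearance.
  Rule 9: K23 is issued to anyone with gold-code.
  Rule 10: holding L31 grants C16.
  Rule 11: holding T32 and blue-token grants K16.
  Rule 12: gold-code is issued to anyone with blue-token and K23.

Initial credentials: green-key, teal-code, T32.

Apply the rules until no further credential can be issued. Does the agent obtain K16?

Yes

Holding T32, green-key, and teal-code grants L31 (Rule 7).
Holding L31 grants red-pass (Rule 1).
Holding red-pass and green-key grants L16 (Rule 6).
Holding red-pass and L16 grants blue-token (Rule 3).
Holding T32 and blue-token grants K16 (Rule 11).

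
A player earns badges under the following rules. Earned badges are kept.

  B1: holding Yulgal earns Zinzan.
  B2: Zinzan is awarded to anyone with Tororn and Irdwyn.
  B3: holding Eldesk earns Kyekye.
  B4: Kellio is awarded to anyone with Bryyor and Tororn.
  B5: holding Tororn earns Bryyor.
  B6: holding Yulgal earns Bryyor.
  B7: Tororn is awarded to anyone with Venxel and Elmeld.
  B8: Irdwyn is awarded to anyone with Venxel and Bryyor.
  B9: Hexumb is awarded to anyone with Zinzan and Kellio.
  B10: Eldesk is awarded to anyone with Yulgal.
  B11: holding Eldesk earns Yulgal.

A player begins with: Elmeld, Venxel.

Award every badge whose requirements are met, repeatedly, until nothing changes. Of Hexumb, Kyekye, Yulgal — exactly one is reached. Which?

Hexumb

With Venxel and Elmeld, Tororn is earned (B7).
With Tororn, Bryyor is earned (B5).
With Bryyor and Tororn, Kellio is earned (B4).
With Venxel and Bryyor, Irdwyn is earned (B8).
With Tororn and Irdwyn, Zinzan is earned (B2).
With Zinzan and Kellio, Hexumb is earned (B9).
Kyekye would need Eldesk (B3), but Eldesk is never earned. Yulgal would need Eldesk (B11), but Eldesk is never earned.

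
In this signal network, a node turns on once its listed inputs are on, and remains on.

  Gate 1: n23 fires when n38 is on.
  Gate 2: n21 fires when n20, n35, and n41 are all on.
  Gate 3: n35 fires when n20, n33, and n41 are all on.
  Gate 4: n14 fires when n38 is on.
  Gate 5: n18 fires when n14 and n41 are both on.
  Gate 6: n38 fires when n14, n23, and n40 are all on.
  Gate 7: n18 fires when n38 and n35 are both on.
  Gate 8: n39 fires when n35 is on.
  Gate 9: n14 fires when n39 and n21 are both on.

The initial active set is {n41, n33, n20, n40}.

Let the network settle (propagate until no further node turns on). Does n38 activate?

No

n38 would need n14, n23, and n40 (Gate 6), but n23 never turns on.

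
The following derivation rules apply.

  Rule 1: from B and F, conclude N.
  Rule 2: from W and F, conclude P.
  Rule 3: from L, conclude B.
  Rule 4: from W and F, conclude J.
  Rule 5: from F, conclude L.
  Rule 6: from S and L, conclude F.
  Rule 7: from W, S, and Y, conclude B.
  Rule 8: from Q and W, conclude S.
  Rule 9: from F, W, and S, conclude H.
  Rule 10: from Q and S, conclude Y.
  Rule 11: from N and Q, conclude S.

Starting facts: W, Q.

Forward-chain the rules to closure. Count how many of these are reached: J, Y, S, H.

From Q and W, Rule 8 gives S.
Q and S hold, so Y follows (Rule 10).
J would need W and F (Rule 4), but F is never established.
Y: reached.
S: reached.
H would need F, W, and S (Rule 9), but F is never established.
Reached: Y and S — 2 of the 4.

2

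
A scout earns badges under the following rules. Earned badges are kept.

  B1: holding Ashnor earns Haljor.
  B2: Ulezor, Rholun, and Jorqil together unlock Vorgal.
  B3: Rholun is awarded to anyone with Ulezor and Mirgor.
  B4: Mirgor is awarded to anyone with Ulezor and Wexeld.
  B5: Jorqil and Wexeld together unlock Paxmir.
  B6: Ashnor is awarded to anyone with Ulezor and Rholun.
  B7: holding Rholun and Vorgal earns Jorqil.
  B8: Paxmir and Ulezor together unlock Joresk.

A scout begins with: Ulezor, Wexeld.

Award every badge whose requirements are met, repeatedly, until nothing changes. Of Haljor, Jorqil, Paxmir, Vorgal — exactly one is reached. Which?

Haljor

With Ulezor and Wexeld, Mirgor is earned (B4).
With Ulezor and Mirgor, Rholun is earned (B3).
With Ulezor and Rholun, Ashnor is earned (B6).
With Ashnor, Haljor is earned (B1).
Vorgal would need Ulezor, Rholun, and Jorqil (B2), but Jorqil is never earned. Paxmir would need Jorqil and Wexeld (B5), but Jorqil is never earned. Jorqil would need Rholun and Vorgal (B7), but Vorgal is never earned.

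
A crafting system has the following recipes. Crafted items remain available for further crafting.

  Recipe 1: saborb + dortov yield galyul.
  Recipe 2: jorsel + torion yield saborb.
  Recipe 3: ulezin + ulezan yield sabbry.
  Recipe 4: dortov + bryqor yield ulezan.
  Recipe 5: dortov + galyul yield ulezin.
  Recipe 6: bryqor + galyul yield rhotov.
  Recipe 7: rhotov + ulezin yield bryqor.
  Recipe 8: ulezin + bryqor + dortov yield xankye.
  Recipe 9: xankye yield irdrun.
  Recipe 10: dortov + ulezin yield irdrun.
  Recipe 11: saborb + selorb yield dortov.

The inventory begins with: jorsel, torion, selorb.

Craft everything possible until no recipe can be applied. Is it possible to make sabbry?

No

sabbry would need ulezin and ulezan (Recipe 3), but ulezan is never obtained.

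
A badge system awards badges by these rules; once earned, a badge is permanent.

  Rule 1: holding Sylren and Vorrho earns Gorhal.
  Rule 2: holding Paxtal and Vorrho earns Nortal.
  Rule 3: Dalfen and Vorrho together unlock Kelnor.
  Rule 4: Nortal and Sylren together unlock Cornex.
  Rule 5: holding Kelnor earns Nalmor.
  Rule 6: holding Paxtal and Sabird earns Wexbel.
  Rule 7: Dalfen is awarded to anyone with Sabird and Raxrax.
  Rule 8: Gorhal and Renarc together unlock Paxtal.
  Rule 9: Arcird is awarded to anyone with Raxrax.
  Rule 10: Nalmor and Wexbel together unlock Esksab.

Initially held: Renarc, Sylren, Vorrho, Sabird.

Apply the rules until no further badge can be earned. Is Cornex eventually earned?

Yes

With Sylren and Vorrho, Gorhal is earned (Rule 1).
With Gorhal and Renarc, Paxtal is earned (Rule 8).
With Paxtal and Vorrho, Nortal is earned (Rule 2).
With Nortal and Sylren, Cornex is earned (Rule 4).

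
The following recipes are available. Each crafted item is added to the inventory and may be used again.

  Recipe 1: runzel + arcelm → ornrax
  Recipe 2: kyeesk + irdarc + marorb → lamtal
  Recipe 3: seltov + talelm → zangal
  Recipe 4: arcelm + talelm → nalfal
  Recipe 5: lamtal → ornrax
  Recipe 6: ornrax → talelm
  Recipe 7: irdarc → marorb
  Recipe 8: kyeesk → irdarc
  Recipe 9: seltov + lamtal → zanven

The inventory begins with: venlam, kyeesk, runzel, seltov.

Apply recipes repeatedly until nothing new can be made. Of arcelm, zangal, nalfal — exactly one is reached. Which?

kyeesk → irdarc (Recipe 8).
Using Recipe 7, irdarc makes marorb.
Using Recipe 2, kyeesk, irdarc, and marorb make lamtal.
Using Recipe 5, lamtal makes ornrax.
Using Recipe 6, ornrax makes talelm.
Using Recipe 3, seltov and talelm make zangal.
No rule produces arcelm, and it is not given. nalfal would need arcelm and talelm (Recipe 4), but arcelm is never obtained.

zangal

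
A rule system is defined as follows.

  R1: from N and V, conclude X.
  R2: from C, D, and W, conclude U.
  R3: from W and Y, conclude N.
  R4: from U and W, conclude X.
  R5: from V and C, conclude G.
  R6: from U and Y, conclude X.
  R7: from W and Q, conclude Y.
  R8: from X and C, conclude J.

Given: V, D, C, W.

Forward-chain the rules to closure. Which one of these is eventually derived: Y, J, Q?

C, D, and W hold, so U follows (R2).
U and W hold, so X follows (R4).
From X and C, R8 gives J.
No rule produces Q, and it is not given. Y would need W and Q (R7), but Q is never established.

J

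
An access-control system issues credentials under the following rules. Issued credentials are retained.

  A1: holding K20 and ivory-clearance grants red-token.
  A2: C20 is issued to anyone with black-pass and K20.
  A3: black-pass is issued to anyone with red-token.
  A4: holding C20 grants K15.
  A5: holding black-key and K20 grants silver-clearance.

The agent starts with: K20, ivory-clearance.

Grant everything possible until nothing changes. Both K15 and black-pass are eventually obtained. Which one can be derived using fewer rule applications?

black-pass: Holding K20 and ivory-clearance grants red-token (A1). Holding red-token grants black-pass (A3). [2 rule applications]
K15: Holding K20 and ivory-clearance grants red-token (A1). Holding red-token grants black-pass (A3). Holding black-pass and K20 grants C20 (A2). Holding C20 grants K15 (A4). [4 rule applications]
black-pass needs fewer.

black-pass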